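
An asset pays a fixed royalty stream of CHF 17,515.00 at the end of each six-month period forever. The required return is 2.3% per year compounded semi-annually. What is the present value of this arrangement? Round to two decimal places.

CHF 1,523,043.48

Periodic rate r = 0.023/2 per half-year.
Level perpetuity: PV = PMT / r = 17,515 / (0.023/2) = CHF 1,523,043.48.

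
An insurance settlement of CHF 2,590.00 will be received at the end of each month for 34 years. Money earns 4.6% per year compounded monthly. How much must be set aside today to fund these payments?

CHF 533,816.60

This is an ordinary annuity: 408 payments of CHF 2,590.00 at the end of each month.
Periodic rate r = 0.046/12 per month; n is counted in months.
PV = PMT × [(1 − (1+r)^−n)/r] = 2,590 × [1 − (1+r)^−408] / r = CHF 533,816.60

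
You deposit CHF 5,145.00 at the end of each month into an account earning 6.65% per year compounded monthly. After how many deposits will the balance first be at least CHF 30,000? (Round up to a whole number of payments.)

6 payments

Periodic rate r = 0.0665/12 per month; n is counted in months.
Ordinary annuity FV: 30,000 = 5,145 × [((1+r)^n − 1)/r].
(1+r)^n = 1 + 30,000 × r / 5,145, so n = ln(1 + 30,000·r/5,145) / ln(1+r) = 5.75.
Round up to a whole number of payments: n = 6.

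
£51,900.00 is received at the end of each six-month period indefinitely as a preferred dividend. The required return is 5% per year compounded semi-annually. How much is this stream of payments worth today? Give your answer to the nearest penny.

£2,076,000.00

Periodic rate r = 0.05/2 per half-year.
Level perpetuity: PV = PMT / r = 51,900 / (0.05/2) = £2,076,000.00.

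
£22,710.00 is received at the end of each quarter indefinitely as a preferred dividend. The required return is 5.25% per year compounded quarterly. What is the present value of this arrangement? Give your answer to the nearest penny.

Periodic rate r = 0.0525/4 per quarter.
Level perpetuity: PV = PMT / r = 22,710 / (0.0525/4) = £1,730,285.71.

£1,730,285.71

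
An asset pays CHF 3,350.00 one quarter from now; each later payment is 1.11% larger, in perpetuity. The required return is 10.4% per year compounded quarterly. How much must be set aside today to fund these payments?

Periodic rate r = 0.104/4 per quarter.
Growing perpetuity (Gordon): PV = PMT₁ / (r − g) = 3,350 / (r − 0.0111) = CHF 224,832.21.

CHF 224,832.21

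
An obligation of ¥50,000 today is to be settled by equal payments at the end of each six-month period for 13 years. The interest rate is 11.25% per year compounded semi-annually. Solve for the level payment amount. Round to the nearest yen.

¥3,706

Level ordinary annuity; solve PV = PMT × [(1 − (1+r)^−n)/r] for PMT.
Periodic rate r = 0.1125/2 per half-year; n is counted in half-years.
With n = 26: PMT = 50,000 / ([(1 − (1+r)^−n)/r]) = ¥3,706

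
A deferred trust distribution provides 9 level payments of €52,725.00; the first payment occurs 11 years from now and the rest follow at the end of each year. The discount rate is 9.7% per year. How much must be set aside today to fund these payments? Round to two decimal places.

€121,757.43

Ordinary annuity of 9 payments, first payment at period 11.
Periodic rate r = 0.097 per year.
The ordinary-annuity PV formula values the stream one period before the first payment (period 10); discount that back 10 periods:
PV₀ = 52,725 × [1 − (1+r)^−9] / r × (1+r)^−10 = €121,757.43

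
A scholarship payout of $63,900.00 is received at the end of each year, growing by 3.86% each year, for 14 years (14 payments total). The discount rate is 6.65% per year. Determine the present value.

$710,089.77

Periodic rate r = 0.0665 per year.
Growing ordinary annuity: PV = PMT₁ × [1 − ((1+g)/(1+r))^n] / (r − g) = 63,900 × [1 − ((1+0.0386)/(1+r))^14] / (r − 0.0386) = $710,089.77.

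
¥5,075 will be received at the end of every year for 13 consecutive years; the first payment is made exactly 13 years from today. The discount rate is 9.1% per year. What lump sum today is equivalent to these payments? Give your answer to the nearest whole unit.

¥13,290

Ordinary annuity of 13 payments, first payment at period 13.
Periodic rate r = 0.091 per year.
The ordinary-annuity PV formula values the stream one period before the first payment (period 12); discount that back 12 periods:
PV₀ = 5,075 × [1 − (1+r)^−13] / r × (1+r)^−12 = ¥13,290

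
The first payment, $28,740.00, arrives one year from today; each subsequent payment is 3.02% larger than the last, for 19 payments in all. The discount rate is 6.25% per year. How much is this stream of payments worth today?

$394,853.29

Periodic rate r = 0.0625 per year.
Growing ordinary annuity: PV = PMT₁ × [1 − ((1+g)/(1+r))^n] / (r − g) = 28,740 × [1 − ((1+0.0302)/(1+r))^19] / (r − 0.0302) = $394,853.29.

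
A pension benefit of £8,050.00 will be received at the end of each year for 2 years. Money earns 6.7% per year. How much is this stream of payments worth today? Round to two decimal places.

£14,615.29

This is an ordinary annuity: 2 payments of £8,050.00 at the end of each year.
Periodic rate r = 0.067 per year.
PV = PMT × [(1 − (1+r)^−n)/r] = 8,050 × [1 − (1+r)^−2] / r = £14,615.29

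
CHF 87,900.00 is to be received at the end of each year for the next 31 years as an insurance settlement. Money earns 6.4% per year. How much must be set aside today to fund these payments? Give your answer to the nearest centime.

This is an ordinary annuity: 31 payments of CHF 87,900.00 at the end of each year.
Periodic rate r = 0.064 per year.
PV = PMT × [(1 − (1+r)^−n)/r] = 87,900 × [1 − (1+r)^−31] / r = CHF 1,172,704.66

CHF 1,172,704.66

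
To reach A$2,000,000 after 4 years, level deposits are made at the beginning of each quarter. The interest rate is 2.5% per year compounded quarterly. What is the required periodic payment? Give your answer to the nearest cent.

Level annuity due; solve FV = PMT × [((1+r)^n − 1)/r] × (1+r) for PMT.
Periodic rate r = 0.025/4 per quarter; n is counted in quarters.
With n = 16: PMT = 2,000,000 / ([((1+r)^n − 1)/r] × (1+r)) = A$118,503.40

A$118,503.40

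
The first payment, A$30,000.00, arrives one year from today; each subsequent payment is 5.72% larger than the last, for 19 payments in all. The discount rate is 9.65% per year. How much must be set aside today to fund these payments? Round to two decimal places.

A$381,809.57

Periodic rate r = 0.0965 per year.
Growing ordinary annuity: PV = PMT₁ × [1 − ((1+g)/(1+r))^n] / (r − g) = 30,000 × [1 − ((1+0.0572)/(1+r))^19] / (r − 0.0572) = A$381,809.57.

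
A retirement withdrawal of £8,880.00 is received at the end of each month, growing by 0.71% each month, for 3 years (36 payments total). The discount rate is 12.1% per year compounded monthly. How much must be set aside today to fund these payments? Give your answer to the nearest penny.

Periodic rate r = 0.121/12 per month; n is counted in months.
Growing ordinary annuity: PV = PMT₁ × [1 − ((1+g)/(1+r))^n] / (r − g) = 8,880 × [1 − ((1+0.0071)/(1+r))^36] / (r − 0.0071) = £300,664.82.

£300,664.82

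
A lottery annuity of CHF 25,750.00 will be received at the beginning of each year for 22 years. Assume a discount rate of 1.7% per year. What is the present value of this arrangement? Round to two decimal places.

This is an annuity due: 22 payments of CHF 25,750.00 at the beginning of each year.
Periodic rate r = 0.017 per year.
PV = PMT × [(1 − (1+r)^−n)/r] × (1+r) = 25,750 × [1 − (1+r)^−22] / r × (1+r) = CHF 477,321.16

CHF 477,321.16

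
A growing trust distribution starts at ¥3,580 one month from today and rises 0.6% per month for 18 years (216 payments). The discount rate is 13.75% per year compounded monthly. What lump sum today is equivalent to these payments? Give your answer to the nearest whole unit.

¥452,071

Periodic rate r = 0.1375/12 per month; n is counted in months.
Growing ordinary annuity: PV = PMT₁ × [1 − ((1+g)/(1+r))^n] / (r − g) = 3,580 × [1 − ((1+0.006)/(1+r))^216] / (r − 0.006) = ¥452,071.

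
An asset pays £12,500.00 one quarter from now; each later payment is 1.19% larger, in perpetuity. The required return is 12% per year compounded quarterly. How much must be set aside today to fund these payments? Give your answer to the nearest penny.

£690,607.73

Periodic rate r = 0.12/4 per quarter.
Growing perpetuity (Gordon): PV = PMT₁ / (r − g) = 12,500 / (r − 0.0119) = £690,607.73.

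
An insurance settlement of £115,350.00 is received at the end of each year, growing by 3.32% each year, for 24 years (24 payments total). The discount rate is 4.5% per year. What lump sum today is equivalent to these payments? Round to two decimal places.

£2,332,044.25

Periodic rate r = 0.045 per year.
Growing ordinary annuity: PV = PMT₁ × [1 − ((1+g)/(1+r))^n] / (r − g) = 115,350 × [1 − ((1+0.0332)/(1+r))^24] / (r − 0.0332) = £2,332,044.25.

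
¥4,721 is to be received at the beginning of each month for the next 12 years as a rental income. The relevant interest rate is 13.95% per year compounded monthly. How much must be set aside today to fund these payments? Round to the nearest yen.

This is an annuity due: 144 payments of ¥4,721 at the beginning of each month.
Periodic rate r = 0.1395/12 per month; n is counted in months.
PV = PMT × [(1 − (1+r)^−n)/r] × (1+r) = 4,721 × [1 − (1+r)^−144] / r × (1+r) = ¥333,053

¥333,053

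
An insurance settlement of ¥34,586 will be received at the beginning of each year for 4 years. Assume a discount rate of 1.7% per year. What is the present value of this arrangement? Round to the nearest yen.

This is an annuity due: 4 payments of ¥34,586 at the beginning of each year.
Periodic rate r = 0.017 per year.
PV = PMT × [(1 − (1+r)^−n)/r] × (1+r) = 34,586 × [1 − (1+r)^−4] / r × (1+r) = ¥134,914

¥134,914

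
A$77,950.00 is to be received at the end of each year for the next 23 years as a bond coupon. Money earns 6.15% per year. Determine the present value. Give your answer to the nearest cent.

A$946,275.61

This is an ordinary annuity: 23 payments of A$77,950.00 at the end of each year.
Periodic rate r = 0.0615 per year.
PV = PMT × [(1 − (1+r)^−n)/r] = 77,950 × [1 − (1+r)^−23] / r = A$946,275.61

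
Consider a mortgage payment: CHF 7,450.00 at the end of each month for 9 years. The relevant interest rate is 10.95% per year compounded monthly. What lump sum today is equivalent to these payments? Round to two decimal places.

CHF 510,335.68

This is an ordinary annuity: 108 payments of CHF 7,450.00 at the end of each month.
Periodic rate r = 0.1095/12 per month; n is counted in months.
PV = PMT × [(1 − (1+r)^−n)/r] = 7,450 × [1 − (1+r)^−108] / r = CHF 510,335.68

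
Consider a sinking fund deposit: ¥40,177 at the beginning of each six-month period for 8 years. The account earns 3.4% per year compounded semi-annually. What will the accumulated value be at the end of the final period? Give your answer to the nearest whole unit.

¥744,108

This is an annuity due: 16 deposits of ¥40,177 at the beginning of each six-month period.
Periodic rate r = 0.034/2 per half-year; n is counted in half-years.
FV = PMT × [((1+r)^n − 1)/r] × (1+r) = 40,177 × [(1+r)^16 − 1] / r × (1+r) = ¥744,108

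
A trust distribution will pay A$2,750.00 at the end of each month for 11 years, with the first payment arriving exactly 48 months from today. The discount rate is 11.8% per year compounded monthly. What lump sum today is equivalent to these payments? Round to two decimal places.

Ordinary annuity of 132 payments, first payment at period 48.
Periodic rate r = 0.118/12 per month; n is counted in months.
The ordinary-annuity PV formula values the stream one period before the first payment (period 47); discount that back 47 periods:
PV₀ = 2,750 × [1 − (1+r)^−132] / r × (1+r)^−47 = A$128,039.85

A$128,039.85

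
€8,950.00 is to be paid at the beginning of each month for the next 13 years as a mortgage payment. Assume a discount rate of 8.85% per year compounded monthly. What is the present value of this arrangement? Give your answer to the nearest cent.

€833,974.59

This is an annuity due: 156 payments of €8,950.00 at the beginning of each month.
Periodic rate r = 0.0885/12 per month; n is counted in months.
PV = PMT × [(1 − (1+r)^−n)/r] × (1+r) = 8,950 × [1 − (1+r)^−156] / r × (1+r) = €833,974.59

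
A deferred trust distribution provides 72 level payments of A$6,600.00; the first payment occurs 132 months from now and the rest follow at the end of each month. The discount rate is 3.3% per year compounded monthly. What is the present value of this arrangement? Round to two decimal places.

Ordinary annuity of 72 payments, first payment at period 132.
Periodic rate r = 0.033/12 per month; n is counted in months.
The ordinary-annuity PV formula values the stream one period before the first payment (period 131); discount that back 131 periods:
PV₀ = 6,600 × [1 − (1+r)^−72] / r × (1+r)^−131 = A$300,476.98

A$300,476.98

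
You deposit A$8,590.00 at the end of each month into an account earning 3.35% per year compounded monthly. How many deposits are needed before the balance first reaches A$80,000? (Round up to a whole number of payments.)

Periodic rate r = 0.0335/12 per month; n is counted in months.
Ordinary annuity FV: 80,000 = 8,590 × [((1+r)^n − 1)/r].
(1+r)^n = 1 + 80,000 × r / 8,590, so n = ln(1 + 80,000·r/8,590) / ln(1+r) = 9.21.
Round up to a whole number of payments: n = 10.

10 payments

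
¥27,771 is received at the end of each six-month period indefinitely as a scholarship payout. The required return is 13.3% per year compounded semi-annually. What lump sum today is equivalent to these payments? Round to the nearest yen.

Periodic rate r = 0.133/2 per half-year.
Level perpetuity: PV = PMT / r = 27,771 / (0.133/2) = ¥417,609.

¥417,609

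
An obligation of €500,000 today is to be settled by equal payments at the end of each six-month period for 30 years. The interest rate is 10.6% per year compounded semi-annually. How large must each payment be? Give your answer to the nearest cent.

€27,751.96

Level ordinary annuity; solve PV = PMT × [(1 − (1+r)^−n)/r] for PMT.
Periodic rate r = 0.106/2 per half-year; n is counted in half-years.
With n = 60: PMT = 500,000 / ([(1 − (1+r)^−n)/r]) = €27,751.96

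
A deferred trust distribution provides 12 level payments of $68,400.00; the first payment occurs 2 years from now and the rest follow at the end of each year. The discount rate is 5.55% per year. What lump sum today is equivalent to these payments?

$556,959.80

Ordinary annuity of 12 payments, first payment at period 2.
Periodic rate r = 0.0555 per year.
The ordinary-annuity PV formula values the stream one period before the first payment (period 1); discount that back 1 periods:
PV₀ = 68,400 × [1 − (1+r)^−12] / r × (1+r)^−1 = $556,959.80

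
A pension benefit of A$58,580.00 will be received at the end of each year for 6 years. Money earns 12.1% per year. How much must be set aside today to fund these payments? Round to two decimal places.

A$240,165.66

This is an ordinary annuity: 6 payments of A$58,580.00 at the end of each year.
Periodic rate r = 0.121 per year.
PV = PMT × [(1 − (1+r)^−n)/r] = 58,580 × [1 − (1+r)^−6] / r = A$240,165.66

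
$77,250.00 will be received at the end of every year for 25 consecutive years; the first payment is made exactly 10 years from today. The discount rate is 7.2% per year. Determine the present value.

$472,957.10

Ordinary annuity of 25 payments, first payment at period 10.
Periodic rate r = 0.072 per year.
The ordinary-annuity PV formula values the stream one period before the first payment (period 9); discount that back 9 periods:
PV₀ = 77,250 × [1 − (1+r)^−25] / r × (1+r)^−9 = $472,957.10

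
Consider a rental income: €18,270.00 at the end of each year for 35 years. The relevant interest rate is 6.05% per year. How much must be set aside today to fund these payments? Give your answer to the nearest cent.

€263,337.02

This is an ordinary annuity: 35 payments of €18,270.00 at the end of each year.
Periodic rate r = 0.0605 per year.
PV = PMT × [(1 − (1+r)^−n)/r] = 18,270 × [1 − (1+r)^−35] / r = €263,337.02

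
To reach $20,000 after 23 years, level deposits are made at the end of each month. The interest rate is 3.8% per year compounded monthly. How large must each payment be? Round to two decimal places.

$45.46

Level ordinary annuity; solve FV = PMT × [((1+r)^n − 1)/r] for PMT.
Periodic rate r = 0.038/12 per month; n is counted in months.
With n = 276: PMT = 20,000 / ([((1+r)^n − 1)/r]) = $45.46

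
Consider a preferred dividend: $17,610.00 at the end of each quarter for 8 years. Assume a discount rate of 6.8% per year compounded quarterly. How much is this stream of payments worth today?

$431,878.18

This is an ordinary annuity: 32 payments of $17,610.00 at the end of each quarter.
Periodic rate r = 0.068/4 per quarter; n is counted in quarters.
PV = PMT × [(1 − (1+r)^−n)/r] = 17,610 × [1 − (1+r)^−32] / r = $431,878.18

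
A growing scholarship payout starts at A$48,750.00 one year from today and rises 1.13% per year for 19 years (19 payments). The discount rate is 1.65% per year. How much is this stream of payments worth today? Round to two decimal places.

A$870,453.94

Periodic rate r = 0.0165 per year.
Growing ordinary annuity: PV = PMT₁ × [1 − ((1+g)/(1+r))^n] / (r − g) = 48,750 × [1 − ((1+0.0113)/(1+r))^19] / (r − 0.0113) = A$870,453.94.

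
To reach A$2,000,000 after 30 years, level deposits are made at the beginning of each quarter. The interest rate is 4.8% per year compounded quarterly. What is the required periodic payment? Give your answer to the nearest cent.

A$7,446.74

Level annuity due; solve FV = PMT × [((1+r)^n − 1)/r] × (1+r) for PMT.
Periodic rate r = 0.048/4 per quarter; n is counted in quarters.
With n = 120: PMT = 2,000,000 / ([((1+r)^n − 1)/r] × (1+r)) = A$7,446.74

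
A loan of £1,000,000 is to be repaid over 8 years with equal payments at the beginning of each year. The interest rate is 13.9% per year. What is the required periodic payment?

£188,628.00

Level annuity due; solve PV = PMT × [(1 − (1+r)^−n)/r] × (1+r) for PMT.
Periodic rate r = 0.139 per year.
With n = 8: PMT = 1,000,000 / ([(1 − (1+r)^−n)/r] × (1+r)) = £188,628.00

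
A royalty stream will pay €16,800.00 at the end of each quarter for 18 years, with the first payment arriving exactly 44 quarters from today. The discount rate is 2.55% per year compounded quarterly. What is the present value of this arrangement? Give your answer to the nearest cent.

€736,233.28

Ordinary annuity of 72 payments, first payment at period 44.
Periodic rate r = 0.0255/4 per quarter; n is counted in quarters.
The ordinary-annuity PV formula values the stream one period before the first payment (period 43); discount that back 43 periods:
PV₀ = 16,800 × [1 − (1+r)^−72] / r × (1+r)^−43 = €736,233.28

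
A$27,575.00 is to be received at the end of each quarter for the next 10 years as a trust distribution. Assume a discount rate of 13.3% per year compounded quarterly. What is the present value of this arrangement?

This is an ordinary annuity: 40 payments of A$27,575.00 at the end of each quarter.
Periodic rate r = 0.133/4 per quarter; n is counted in quarters.
PV = PMT × [(1 − (1+r)^−n)/r] = 27,575 × [1 − (1+r)^−40] / r = A$605,189.53

A$605,189.53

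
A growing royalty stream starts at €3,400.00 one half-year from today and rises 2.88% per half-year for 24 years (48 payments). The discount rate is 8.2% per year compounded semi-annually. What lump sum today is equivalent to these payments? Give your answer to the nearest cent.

Periodic rate r = 0.082/2 per half-year; n is counted in half-years.
Growing ordinary annuity: PV = PMT₁ × [1 − ((1+g)/(1+r))^n] / (r − g) = 3,400 × [1 − ((1+0.0288)/(1+r))^48] / (r − 0.0288) = €120,428.97.

€120,428.97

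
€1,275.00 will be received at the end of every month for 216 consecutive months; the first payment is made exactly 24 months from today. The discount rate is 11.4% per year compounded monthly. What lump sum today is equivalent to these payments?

€93,971.48

Ordinary annuity of 216 payments, first payment at period 24.
Periodic rate r = 0.114/12 per month; n is counted in months.
The ordinary-annuity PV formula values the stream one period before the first payment (period 23); discount that back 23 periods:
PV₀ = 1,275 × [1 − (1+r)^−216] / r × (1+r)^−23 = €93,971.48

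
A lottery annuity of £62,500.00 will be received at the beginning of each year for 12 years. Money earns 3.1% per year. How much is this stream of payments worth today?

£637,599.09

This is an annuity due: 12 payments of £62,500.00 at the beginning of each year.
Periodic rate r = 0.031 per year.
PV = PMT × [(1 − (1+r)^−n)/r] × (1+r) = 62,500 × [1 − (1+r)^−12] / r × (1+r) = £637,599.09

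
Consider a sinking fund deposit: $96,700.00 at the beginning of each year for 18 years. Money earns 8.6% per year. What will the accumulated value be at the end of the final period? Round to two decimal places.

This is an annuity due: 18 deposits of $96,700.00 at the beginning of each year.
Periodic rate r = 0.086 per year.
FV = PMT × [((1+r)^n − 1)/r] × (1+r) = 96,700 × [(1+r)^18 − 1] / r × (1+r) = $4,170,196.34

$4,170,196.34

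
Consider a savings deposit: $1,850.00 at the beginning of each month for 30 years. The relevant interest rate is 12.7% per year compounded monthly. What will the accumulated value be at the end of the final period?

$7,641,222.05

This is an annuity due: 360 deposits of $1,850.00 at the beginning of each month.
Periodic rate r = 0.127/12 per month; n is counted in months.
FV = PMT × [((1+r)^n − 1)/r] × (1+r) = 1,850 × [(1+r)^360 − 1] / r × (1+r) = $7,641,222.05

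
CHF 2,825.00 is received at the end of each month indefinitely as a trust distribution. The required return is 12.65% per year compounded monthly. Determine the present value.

CHF 267,984.19

Periodic rate r = 0.1265/12 per month.
Level perpetuity: PV = PMT / r = 2,825 / (0.1265/12) = CHF 267,984.19.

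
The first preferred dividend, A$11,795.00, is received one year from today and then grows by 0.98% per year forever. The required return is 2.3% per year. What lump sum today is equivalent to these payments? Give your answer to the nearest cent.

A$893,560.61

Periodic rate r = 0.023 per year.
Growing perpetuity (Gordon): PV = PMT₁ / (r − g) = 11,795 / (r − 0.0098) = A$893,560.61.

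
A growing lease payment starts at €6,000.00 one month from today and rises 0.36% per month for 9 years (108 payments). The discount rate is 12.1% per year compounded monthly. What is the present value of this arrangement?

Periodic rate r = 0.121/12 per month; n is counted in months.
Growing ordinary annuity: PV = PMT₁ × [1 − ((1+g)/(1+r))^n] / (r − g) = 6,000 × [1 − ((1+0.0036)/(1+r))^108] / (r − 0.0036) = €463,786.71.

€463,786.71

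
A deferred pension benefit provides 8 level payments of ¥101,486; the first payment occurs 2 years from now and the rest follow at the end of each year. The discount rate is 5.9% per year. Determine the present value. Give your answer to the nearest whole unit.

¥597,459

Ordinary annuity of 8 payments, first payment at period 2.
Periodic rate r = 0.059 per year.
The ordinary-annuity PV formula values the stream one period before the first payment (period 1); discount that back 1 periods:
PV₀ = 101,486 × [1 − (1+r)^−8] / r × (1+r)^−1 = ¥597,459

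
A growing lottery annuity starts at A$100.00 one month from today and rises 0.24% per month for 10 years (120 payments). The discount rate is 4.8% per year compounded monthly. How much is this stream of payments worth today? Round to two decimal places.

A$10,886.72

Periodic rate r = 0.048/12 per month; n is counted in months.
Growing ordinary annuity: PV = PMT₁ × [1 − ((1+g)/(1+r))^n] / (r − g) = 100 × [1 − ((1+0.0024)/(1+r))^120] / (r − 0.0024) = A$10,886.72.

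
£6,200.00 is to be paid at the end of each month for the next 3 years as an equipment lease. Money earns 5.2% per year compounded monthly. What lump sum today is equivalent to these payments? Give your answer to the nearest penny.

£206,248.84

This is an ordinary annuity: 36 payments of £6,200.00 at the end of each month.
Periodic rate r = 0.052/12 per month; n is counted in months.
PV = PMT × [(1 − (1+r)^−n)/r] = 6,200 × [1 − (1+r)^−36] / r = £206,248.84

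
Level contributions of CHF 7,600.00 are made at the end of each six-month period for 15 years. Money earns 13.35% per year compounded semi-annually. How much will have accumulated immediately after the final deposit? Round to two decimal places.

CHF 677,261.42

This is an ordinary annuity: 30 deposits of CHF 7,600.00 at the end of each six-month period.
Periodic rate r = 0.1335/2 per half-year; n is counted in half-years.
FV = PMT × [((1+r)^n − 1)/r] = 7,600 × [(1+r)^30 − 1] / r = CHF 677,261.42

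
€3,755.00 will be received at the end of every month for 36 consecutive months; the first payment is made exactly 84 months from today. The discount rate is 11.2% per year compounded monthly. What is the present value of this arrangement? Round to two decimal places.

€52,895.59

Ordinary annuity of 36 payments, first payment at period 84.
Periodic rate r = 0.112/12 per month; n is counted in months.
The ordinary-annuity PV formula values the stream one period before the first payment (period 83); discount that back 83 periods:
PV₀ = 3,755 × [1 − (1+r)^−36] / r × (1+r)^−83 = €52,895.59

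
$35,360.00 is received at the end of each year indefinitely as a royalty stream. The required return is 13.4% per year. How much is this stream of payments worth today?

Periodic rate r = 0.134 per year.
Level perpetuity: PV = PMT / r = 35,360 / (0.134) = $263,880.60.

$263,880.60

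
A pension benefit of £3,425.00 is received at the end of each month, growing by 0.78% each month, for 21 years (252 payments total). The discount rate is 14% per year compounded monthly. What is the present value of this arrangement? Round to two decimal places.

Periodic rate r = 0.14/12 per month; n is counted in months.
Growing ordinary annuity: PV = PMT₁ × [1 − ((1+g)/(1+r))^n] / (r − g) = 3,425 × [1 − ((1+0.0078)/(1+r))^252] / (r − 0.0078) = £548,312.99.

£548,312.99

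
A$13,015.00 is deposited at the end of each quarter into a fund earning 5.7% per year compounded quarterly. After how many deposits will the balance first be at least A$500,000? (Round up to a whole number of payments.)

31 payments

Periodic rate r = 0.057/4 per quarter; n is counted in quarters.
Ordinary annuity FV: 500,000 = 13,015 × [((1+r)^n − 1)/r].
(1+r)^n = 1 + 500,000 × r / 13,015, so n = ln(1 + 500,000·r/13,015) / ln(1+r) = 30.86.
Round up to a whole number of payments: n = 31.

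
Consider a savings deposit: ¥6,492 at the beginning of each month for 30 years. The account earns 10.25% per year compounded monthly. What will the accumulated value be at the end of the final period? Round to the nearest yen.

¥15,613,474

This is an annuity due: 360 deposits of ¥6,492 at the beginning of each month.
Periodic rate r = 0.1025/12 per month; n is counted in months.
FV = PMT × [((1+r)^n − 1)/r] × (1+r) = 6,492 × [(1+r)^360 − 1] / r × (1+r) = ¥15,613,474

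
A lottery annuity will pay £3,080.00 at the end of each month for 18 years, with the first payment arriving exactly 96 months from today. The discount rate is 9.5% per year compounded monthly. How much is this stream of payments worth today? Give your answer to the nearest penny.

Ordinary annuity of 216 payments, first payment at period 96.
Periodic rate r = 0.095/12 per month; n is counted in months.
The ordinary-annuity PV formula values the stream one period before the first payment (period 95); discount that back 95 periods:
PV₀ = 3,080 × [1 − (1+r)^−216] / r × (1+r)^−95 = £150,444.24

£150,444.24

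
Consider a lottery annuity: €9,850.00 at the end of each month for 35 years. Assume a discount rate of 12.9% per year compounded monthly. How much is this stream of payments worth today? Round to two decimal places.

€906,007.12

This is an ordinary annuity: 420 payments of €9,850.00 at the end of each month.
Periodic rate r = 0.129/12 per month; n is counted in months.
PV = PMT × [(1 − (1+r)^−n)/r] = 9,850 × [1 − (1+r)^−420] / r = €906,007.12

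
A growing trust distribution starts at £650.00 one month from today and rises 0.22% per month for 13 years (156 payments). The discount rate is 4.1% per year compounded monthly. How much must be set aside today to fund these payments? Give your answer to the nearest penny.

Periodic rate r = 0.041/12 per month; n is counted in months.
Growing ordinary annuity: PV = PMT₁ × [1 − ((1+g)/(1+r))^n] / (r − g) = 650 × [1 − ((1+0.0022)/(1+r))^156] / (r − 0.0022) = £92,123.19.

£92,123.19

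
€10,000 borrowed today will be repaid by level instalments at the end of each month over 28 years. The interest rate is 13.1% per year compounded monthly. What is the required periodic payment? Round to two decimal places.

Level ordinary annuity; solve PV = PMT × [(1 − (1+r)^−n)/r] for PMT.
Periodic rate r = 0.131/12 per month; n is counted in months.
With n = 336: PMT = 10,000 / ([(1 − (1+r)^−n)/r]) = €112.09

€112.09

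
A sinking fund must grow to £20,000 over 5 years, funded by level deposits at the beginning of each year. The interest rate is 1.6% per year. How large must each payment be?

Level annuity due; solve FV = PMT × [((1+r)^n − 1)/r] × (1+r) for PMT.
Periodic rate r = 0.016 per year.
With n = 5: PMT = 20,000 / ([((1+r)^n − 1)/r] × (1+r)) = £3,813.02

£3,813.02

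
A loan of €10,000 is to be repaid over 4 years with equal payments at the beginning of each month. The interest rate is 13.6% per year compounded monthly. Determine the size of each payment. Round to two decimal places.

€268.22

Level annuity due; solve PV = PMT × [(1 − (1+r)^−n)/r] × (1+r) for PMT.
Periodic rate r = 0.136/12 per month; n is counted in months.
With n = 48: PMT = 10,000 / ([(1 − (1+r)^−n)/r] × (1+r)) = €268.22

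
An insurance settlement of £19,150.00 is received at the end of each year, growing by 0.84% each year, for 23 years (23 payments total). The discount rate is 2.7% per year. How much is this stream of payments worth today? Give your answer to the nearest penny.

Periodic rate r = 0.027 per year.
Growing ordinary annuity: PV = PMT₁ × [1 − ((1+g)/(1+r))^n] / (r − g) = 19,150 × [1 − ((1+0.0084)/(1+r))^23] / (r − 0.0084) = £353,345.42.

£353,345.42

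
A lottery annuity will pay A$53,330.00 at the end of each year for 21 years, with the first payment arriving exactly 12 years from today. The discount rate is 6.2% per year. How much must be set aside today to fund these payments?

A$318,337.39

Ordinary annuity of 21 payments, first payment at period 12.
Periodic rate r = 0.062 per year.
The ordinary-annuity PV formula values the stream one period before the first payment (period 11); discount that back 11 periods:
PV₀ = 53,330 × [1 − (1+r)^−21] / r × (1+r)^−11 = A$318,337.39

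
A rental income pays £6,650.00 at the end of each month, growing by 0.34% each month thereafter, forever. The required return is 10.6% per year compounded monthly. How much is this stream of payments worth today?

Periodic rate r = 0.106/12 per month.
Growing perpetuity (Gordon): PV = PMT₁ / (r − g) = 6,650 / (r − 0.0034) = £1,223,926.38.

£1,223,926.38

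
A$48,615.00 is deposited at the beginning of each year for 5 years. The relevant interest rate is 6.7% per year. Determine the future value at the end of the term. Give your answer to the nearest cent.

This is an annuity due: 5 deposits of A$48,615.00 at the beginning of each year.
Periodic rate r = 0.067 per year.
FV = PMT × [((1+r)^n − 1)/r] × (1+r) = 48,615 × [(1+r)^5 − 1] / r × (1+r) = A$296,523.00

A$296,523.00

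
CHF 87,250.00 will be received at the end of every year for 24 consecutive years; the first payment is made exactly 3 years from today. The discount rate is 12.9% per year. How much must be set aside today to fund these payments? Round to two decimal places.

CHF 501,776.00

Ordinary annuity of 24 payments, first payment at period 3.
Periodic rate r = 0.129 per year.
The ordinary-annuity PV formula values the stream one period before the first payment (period 2); discount that back 2 periods:
PV₀ = 87,250 × [1 − (1+r)^−24] / r × (1+r)^−2 = CHF 501,776.00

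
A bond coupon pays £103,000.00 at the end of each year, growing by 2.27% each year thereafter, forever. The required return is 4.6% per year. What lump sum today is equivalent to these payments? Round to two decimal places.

£4,420,600.86

Periodic rate r = 0.046 per year.
Growing perpetuity (Gordon): PV = PMT₁ / (r − g) = 103,000 / (r − 0.0227) = £4,420,600.86.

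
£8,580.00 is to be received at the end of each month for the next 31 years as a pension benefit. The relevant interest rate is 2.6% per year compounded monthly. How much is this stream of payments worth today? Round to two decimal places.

This is an ordinary annuity: 372 payments of £8,580.00 at the end of each month.
Periodic rate r = 0.026/12 per month; n is counted in months.
PV = PMT × [(1 − (1+r)^−n)/r] = 8,580 × [1 − (1+r)^−372] / r = £2,189,758.58

£2,189,758.58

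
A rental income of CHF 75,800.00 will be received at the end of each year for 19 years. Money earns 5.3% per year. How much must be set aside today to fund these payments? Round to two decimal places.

This is an ordinary annuity: 19 payments of CHF 75,800.00 at the end of each year.
Periodic rate r = 0.053 per year.
PV = PMT × [(1 − (1+r)^−n)/r] = 75,800 × [1 − (1+r)^−19] / r = CHF 894,078.22

CHF 894,078.22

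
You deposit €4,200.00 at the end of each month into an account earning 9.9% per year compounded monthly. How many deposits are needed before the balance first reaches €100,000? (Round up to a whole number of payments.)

Periodic rate r = 0.099/12 per month; n is counted in months.
Ordinary annuity FV: 100,000 = 4,200 × [((1+r)^n − 1)/r].
(1+r)^n = 1 + 100,000 × r / 4,200, so n = ln(1 + 100,000·r/4,200) / ln(1+r) = 21.83.
Round up to a whole number of payments: n = 22.

22 payments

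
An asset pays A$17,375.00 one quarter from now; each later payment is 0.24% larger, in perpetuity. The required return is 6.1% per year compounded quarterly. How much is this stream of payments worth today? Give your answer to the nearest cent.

A$1,352,140.08

Periodic rate r = 0.061/4 per quarter.
Growing perpetuity (Gordon): PV = PMT₁ / (r − g) = 17,375 / (r − 0.0024) = A$1,352,140.08.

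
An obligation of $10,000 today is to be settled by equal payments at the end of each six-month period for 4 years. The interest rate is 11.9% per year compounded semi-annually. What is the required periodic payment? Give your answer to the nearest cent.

$1,607.17

Level ordinary annuity; solve PV = PMT × [(1 − (1+r)^−n)/r] for PMT.
Periodic rate r = 0.119/2 per half-year; n is counted in half-years.
With n = 8: PMT = 10,000 / ([(1 − (1+r)^−n)/r]) = $1,607.17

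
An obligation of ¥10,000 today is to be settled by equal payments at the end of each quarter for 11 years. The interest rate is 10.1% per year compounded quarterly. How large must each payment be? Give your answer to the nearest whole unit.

Level ordinary annuity; solve PV = PMT × [(1 − (1+r)^−n)/r] for PMT.
Periodic rate r = 0.101/4 per quarter; n is counted in quarters.
With n = 44: PMT = 10,000 / ([(1 − (1+r)^−n)/r]) = ¥379

¥379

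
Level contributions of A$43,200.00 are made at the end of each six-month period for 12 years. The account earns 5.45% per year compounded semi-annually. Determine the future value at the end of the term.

This is an ordinary annuity: 24 deposits of A$43,200.00 at the end of each six-month period.
Periodic rate r = 0.0545/2 per half-year; n is counted in half-years.
FV = PMT × [((1+r)^n − 1)/r] = 43,200 × [(1+r)^24 − 1] / r = A$1,437,029.47

A$1,437,029.47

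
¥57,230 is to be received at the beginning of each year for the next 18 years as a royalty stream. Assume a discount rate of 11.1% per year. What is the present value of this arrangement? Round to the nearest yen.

¥486,684

This is an annuity due: 18 payments of ¥57,230 at the beginning of each year.
Periodic rate r = 0.111 per year.
PV = PMT × [(1 − (1+r)^−n)/r] × (1+r) = 57,230 × [1 − (1+r)^−18] / r × (1+r) = ¥486,684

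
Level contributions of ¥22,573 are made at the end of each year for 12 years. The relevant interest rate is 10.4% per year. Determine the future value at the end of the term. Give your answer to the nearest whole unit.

¥494,468

This is an ordinary annuity: 12 deposits of ¥22,573 at the end of each year.
Periodic rate r = 0.104 per year.
FV = PMT × [((1+r)^n − 1)/r] = 22,573 × [(1+r)^12 − 1] / r = ¥494,468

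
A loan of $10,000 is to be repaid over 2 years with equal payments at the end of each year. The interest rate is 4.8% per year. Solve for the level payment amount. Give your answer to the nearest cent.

Level ordinary annuity; solve PV = PMT × [(1 − (1+r)^−n)/r] for PMT.
Periodic rate r = 0.048 per year.
With n = 2: PMT = 10,000 / ([(1 − (1+r)^−n)/r]) = $5,362.81

$5,362.81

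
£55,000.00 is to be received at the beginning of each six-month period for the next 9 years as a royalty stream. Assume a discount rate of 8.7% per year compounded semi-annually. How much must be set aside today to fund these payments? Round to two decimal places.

This is an annuity due: 18 payments of £55,000.00 at the beginning of each six-month period.
Periodic rate r = 0.087/2 per half-year; n is counted in half-years.
PV = PMT × [(1 − (1+r)^−n)/r] × (1+r) = 55,000 × [1 − (1+r)^−18] / r × (1+r) = £706,309.59

£706,309.59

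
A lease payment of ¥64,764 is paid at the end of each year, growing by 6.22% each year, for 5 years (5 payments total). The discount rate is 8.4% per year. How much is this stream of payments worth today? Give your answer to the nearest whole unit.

¥286,951

Periodic rate r = 0.084 per year.
Growing ordinary annuity: PV = PMT₁ × [1 − ((1+g)/(1+r))^n] / (r − g) = 64,764 × [1 − ((1+0.0622)/(1+r))^5] / (r − 0.0622) = ¥286,951.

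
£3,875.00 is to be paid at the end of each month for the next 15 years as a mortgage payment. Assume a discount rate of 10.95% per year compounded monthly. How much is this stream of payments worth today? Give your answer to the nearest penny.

This is an ordinary annuity: 180 payments of £3,875.00 at the end of each month.
Periodic rate r = 0.1095/12 per month; n is counted in months.
PV = PMT × [(1 − (1+r)^−n)/r] = 3,875 × [1 − (1+r)^−180] / r = £341,873.79

£341,873.79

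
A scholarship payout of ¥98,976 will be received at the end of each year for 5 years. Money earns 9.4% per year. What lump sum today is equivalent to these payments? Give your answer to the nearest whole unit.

¥381,019

This is an ordinary annuity: 5 payments of ¥98,976 at the end of each year.
Periodic rate r = 0.094 per year.
PV = PMT × [(1 − (1+r)^−n)/r] = 98,976 × [1 − (1+r)^−5] / r = ¥381,019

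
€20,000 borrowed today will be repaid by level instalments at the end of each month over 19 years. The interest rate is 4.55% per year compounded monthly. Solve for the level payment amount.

€131.19

Level ordinary annuity; solve PV = PMT × [(1 − (1+r)^−n)/r] for PMT.
Periodic rate r = 0.0455/12 per month; n is counted in months.
With n = 228: PMT = 20,000 / ([(1 − (1+r)^−n)/r]) = €131.19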